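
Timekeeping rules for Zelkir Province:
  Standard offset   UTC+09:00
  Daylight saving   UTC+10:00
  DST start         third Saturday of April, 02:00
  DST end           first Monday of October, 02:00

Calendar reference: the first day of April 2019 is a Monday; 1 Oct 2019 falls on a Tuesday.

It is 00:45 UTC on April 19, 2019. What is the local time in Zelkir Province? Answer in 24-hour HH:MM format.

09:45

1 April 2019 is a Monday, so the first Saturday is April 6 and the third is April 20.
1 October 2019 is a Tuesday, so the first Monday is October 7.
At the standard offset (UTC+09:00), 00:45 UTC + 9h = 09:45 Zelkir Province standard time.
The standard-time date in Zelkir Province, April 19, 2019, is outside the daylight-saving period (20 April – 7 October), so Zelkir Province is on standard time, UTC+09:00.
00:45 UTC + 9h = 09:45 local.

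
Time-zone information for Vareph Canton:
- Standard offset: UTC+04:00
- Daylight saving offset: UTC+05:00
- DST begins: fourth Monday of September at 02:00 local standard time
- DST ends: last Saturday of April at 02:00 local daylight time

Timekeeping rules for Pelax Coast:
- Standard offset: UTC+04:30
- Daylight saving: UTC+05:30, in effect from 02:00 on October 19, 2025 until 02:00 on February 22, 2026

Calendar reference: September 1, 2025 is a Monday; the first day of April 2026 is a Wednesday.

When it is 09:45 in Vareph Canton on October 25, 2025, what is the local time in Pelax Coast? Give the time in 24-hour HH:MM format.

10:15

1 September 2025 is a Monday, so the first Monday is September 1 and the fourth is September 22.
1 April 2026 is a Wednesday, so Saturdays fall on 4, 11, 18, 25; the last is April 25.
October 25, 2025 falls between 22 September 2025 and 25 April 2026, so daylight saving is in effect and Vareph Canton is at UTC+05:00.
09:45 Vareph Canton − 5h = 04:45 UTC.
At the standard offset (UTC+04:30), 04:45 UTC + 4h30m = 09:15 Pelax Coast standard time.
Daylight saving runs 19 October 2025 – 22 February 2026; the standard-time date in Pelax Coast, October 25, 2025, is inside that window, so Pelax Coast is at UTC+05:30.
04:45 UTC + 5h30m = 10:15 Pelax Coast.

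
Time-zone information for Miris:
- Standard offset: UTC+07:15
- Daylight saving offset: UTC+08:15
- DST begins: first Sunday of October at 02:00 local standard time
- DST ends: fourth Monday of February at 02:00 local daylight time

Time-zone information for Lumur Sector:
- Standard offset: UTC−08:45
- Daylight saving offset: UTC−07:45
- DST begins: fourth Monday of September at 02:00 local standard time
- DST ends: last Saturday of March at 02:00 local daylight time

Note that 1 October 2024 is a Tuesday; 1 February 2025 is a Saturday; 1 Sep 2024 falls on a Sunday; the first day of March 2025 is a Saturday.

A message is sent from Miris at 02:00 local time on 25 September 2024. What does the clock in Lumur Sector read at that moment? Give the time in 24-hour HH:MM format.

11:00

1 October 2024 is a Tuesday, so the first Sunday is October 6.
1 February 2025 is a Saturday, so the first Monday is February 3 and the fourth is February 24.
25 September 2024 does not fall between 6 October 2024 and 24 February 2025, so daylight saving is not in effect and Miris is at UTC+07:15.
02:00 Miris − 7h15m = 18:45 UTC (rolling into the previous day, 24 September 2024).
1 September 2024 is a Sunday, so the first Monday is September 2 and the fourth is September 23.
1 March 2025 is a Saturday, so Saturdays fall on 1, 8, 15, 22, 29; the last is March 29.
At the standard offset (UTC−08:45), 18:45 UTC − 8h45m = 10:00 Lumur Sector standard time.
The standard-time date in Lumur Sector, 24 September 2024, falls between 23 September 2024 and 29 March 2025, so daylight saving is in effect and Lumur Sector is at UTC−07:45.
18:45 UTC − 7h45m = 11:00 Lumur Sector.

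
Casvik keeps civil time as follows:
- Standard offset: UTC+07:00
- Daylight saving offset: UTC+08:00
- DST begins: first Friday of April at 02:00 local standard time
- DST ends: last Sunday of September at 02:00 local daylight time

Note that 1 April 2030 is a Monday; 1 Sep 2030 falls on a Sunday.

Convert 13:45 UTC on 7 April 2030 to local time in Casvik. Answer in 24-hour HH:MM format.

21:45

1 April 2030 is a Monday, so the first Friday is April 5.
1 September 2030 is a Sunday, so Sundays fall on 1, 8, 15, 22, 29; the last is September 29.
At the standard offset (UTC+07:00), 13:45 UTC + 7h = 20:45 Casvik standard time.
The standard-time date in Casvik, 7 April 2030, falls between 5 April and 29 September, so daylight saving is in effect and Casvik is at UTC+08:00.
13:45 UTC + 8h = 21:45 local.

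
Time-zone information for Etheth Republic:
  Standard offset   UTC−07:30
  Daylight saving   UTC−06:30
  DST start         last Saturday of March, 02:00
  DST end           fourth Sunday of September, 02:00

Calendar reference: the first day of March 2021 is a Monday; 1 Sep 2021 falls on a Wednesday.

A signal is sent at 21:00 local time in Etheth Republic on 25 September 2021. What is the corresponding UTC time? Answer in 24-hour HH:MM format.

03:30

1 March 2021 is a Monday, so Saturdays fall on 6, 13, 20, 27; the last is March 27.
1 September 2021 is a Wednesday, so the first Sunday is September 5 and the fourth is September 26.
25 September 2021 lies within the daylight-saving period (27 March – 26 September), so Etheth Republic is on daylight time, UTC−06:30.
21:00 local + 6h30m = 03:30 UTC (rolling into the next day, 26 September 2021).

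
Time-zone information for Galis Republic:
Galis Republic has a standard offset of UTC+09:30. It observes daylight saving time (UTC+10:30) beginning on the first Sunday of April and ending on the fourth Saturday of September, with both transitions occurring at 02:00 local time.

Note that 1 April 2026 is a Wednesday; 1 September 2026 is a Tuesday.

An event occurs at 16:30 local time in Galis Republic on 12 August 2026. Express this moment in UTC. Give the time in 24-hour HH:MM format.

1 April 2026 is a Wednesday, so the first Sunday is April 5.
1 September 2026 is a Tuesday, so the first Saturday is September 5 and the fourth is September 26.
Daylight saving runs 5 April – 26 September; 12 August 2026 is inside that window, so Galis Republic is at UTC+10:30.
16:30 local − 10h30m = 06:00 UTC.

06:00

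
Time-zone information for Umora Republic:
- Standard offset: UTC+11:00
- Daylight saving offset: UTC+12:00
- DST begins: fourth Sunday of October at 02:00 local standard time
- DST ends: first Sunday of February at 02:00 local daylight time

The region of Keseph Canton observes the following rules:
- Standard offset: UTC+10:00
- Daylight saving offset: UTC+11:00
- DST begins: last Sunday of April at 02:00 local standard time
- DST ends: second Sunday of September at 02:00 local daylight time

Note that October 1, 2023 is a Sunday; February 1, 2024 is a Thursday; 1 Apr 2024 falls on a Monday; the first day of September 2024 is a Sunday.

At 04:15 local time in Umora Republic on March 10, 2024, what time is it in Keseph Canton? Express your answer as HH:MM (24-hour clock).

1 October 2023 is a Sunday, so the first Sunday is October 1 and the fourth is October 22.
1 February 2024 is a Thursday, so the first Sunday is February 4.
March 10, 2024 is outside the daylight-saving period (22 October 2023 – 4 February 2024), so Umora Republic is on standard time, UTC+11:00.
04:15 Umora Republic − 11h = 17:15 UTC (rolling into the previous day, 9 March 2024).
1 April 2024 is a Monday, so Sundays fall on 7, 14, 21, 28; the last is April 28.
1 September 2024 is a Sunday, so the first Sunday is September 1 and the second is September 8.
At the standard offset (UTC+10:00), 17:15 UTC + 10h = 03:15 Keseph Canton standard time (rolling into the next day, 10 March 2024).
The standard-time date in Keseph Canton, March 10, 2024, is outside the daylight-saving period (28 April – 8 September), so Keseph Canton is on standard time, UTC+10:00.
17:15 UTC + 10h = 03:15 Keseph Canton (rolling into the next day, 10 March 2024).

03:15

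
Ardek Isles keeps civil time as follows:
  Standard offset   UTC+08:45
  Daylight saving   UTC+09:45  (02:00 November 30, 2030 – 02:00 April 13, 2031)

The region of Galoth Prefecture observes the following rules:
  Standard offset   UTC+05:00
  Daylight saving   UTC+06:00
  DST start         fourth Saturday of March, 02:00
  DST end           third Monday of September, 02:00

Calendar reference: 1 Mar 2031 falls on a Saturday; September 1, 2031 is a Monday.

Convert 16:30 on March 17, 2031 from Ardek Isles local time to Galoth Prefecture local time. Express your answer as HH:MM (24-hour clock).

11:45

March 17, 2031 lies within the daylight-saving period (30 November 2030 – 13 April 2031), so Ardek Isles is on daylight time, UTC+09:45.
16:30 Ardek Isles − 9h45m = 06:45 UTC.
1 March 2031 is a Saturday, so the first Saturday is March 1 and the fourth is March 22.
1 September 2031 is a Monday, so the first Monday is September 1 and the third is September 15.
At the standard offset (UTC+05:00), 06:45 UTC + 5h = 11:45 Galoth Prefecture standard time.
Daylight saving runs 22 March – 15 September; the standard-time date in Galoth Prefecture, March 17, 2031, is outside that window, so Galoth Prefecture is on standard time at UTC+05:00.
06:45 UTC + 5h = 11:45 Galoth Prefecture.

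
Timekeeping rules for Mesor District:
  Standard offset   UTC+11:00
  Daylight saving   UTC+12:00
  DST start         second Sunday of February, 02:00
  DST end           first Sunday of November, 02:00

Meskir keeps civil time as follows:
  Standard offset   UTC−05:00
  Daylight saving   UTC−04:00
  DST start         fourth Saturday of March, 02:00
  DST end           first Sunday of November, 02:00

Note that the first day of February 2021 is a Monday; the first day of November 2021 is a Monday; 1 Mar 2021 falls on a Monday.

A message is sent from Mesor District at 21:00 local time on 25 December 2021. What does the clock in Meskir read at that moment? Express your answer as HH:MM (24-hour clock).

1 February 2021 is a Monday, so the first Sunday is February 7 and the second is February 14.
1 November 2021 is a Monday, so the first Sunday is November 7.
25 December 2021 does not fall between 14 February and 7 November, so daylight saving is not in effect and Mesor District is at UTC+11:00.
21:00 Mesor District − 11h = 10:00 UTC.
1 March 2021 is a Monday, so the first Saturday is March 6 and the fourth is March 27.
1 November 2021 is a Monday, so the first Sunday is November 7.
At the standard offset (UTC−05:00), 10:00 UTC − 5h = 05:00 Meskir standard time.
The standard-time date in Meskir, 25 December 2021, is outside the daylight-saving period (27 March – 7 November), so Meskir is on standard time, UTC−05:00.
10:00 UTC − 5h = 05:00 Meskir.

05:00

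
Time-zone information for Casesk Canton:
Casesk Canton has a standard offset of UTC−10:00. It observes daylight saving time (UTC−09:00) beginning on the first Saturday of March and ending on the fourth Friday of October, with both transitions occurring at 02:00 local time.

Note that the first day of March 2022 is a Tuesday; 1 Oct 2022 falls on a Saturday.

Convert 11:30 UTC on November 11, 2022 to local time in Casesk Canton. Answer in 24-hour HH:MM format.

01:30

1 March 2022 is a Tuesday, so the first Saturday is March 5.
1 October 2022 is a Saturday, so the first Friday is October 7 and the fourth is October 28.
At the standard offset (UTC−10:00), 11:30 UTC − 10h = 01:30 Casesk Canton standard time.
Daylight saving runs 5 March – 28 October; the standard-time date in Casesk Canton, November 11, 2022, is outside that window, so Casesk Canton is on standard time at UTC−10:00.
11:30 UTC − 10h = 01:30 local.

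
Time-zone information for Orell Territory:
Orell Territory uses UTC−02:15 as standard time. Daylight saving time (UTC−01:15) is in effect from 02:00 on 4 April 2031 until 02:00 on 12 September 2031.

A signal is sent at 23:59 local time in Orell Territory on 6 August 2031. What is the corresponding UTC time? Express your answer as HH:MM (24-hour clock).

6 August 2031 falls between 4 April and 12 September, so daylight saving is in effect and Orell Territory is at UTC−01:15.
23:59 local + 1h15m = 01:14 UTC (rolling into the next day, 7 August 2031).

01:14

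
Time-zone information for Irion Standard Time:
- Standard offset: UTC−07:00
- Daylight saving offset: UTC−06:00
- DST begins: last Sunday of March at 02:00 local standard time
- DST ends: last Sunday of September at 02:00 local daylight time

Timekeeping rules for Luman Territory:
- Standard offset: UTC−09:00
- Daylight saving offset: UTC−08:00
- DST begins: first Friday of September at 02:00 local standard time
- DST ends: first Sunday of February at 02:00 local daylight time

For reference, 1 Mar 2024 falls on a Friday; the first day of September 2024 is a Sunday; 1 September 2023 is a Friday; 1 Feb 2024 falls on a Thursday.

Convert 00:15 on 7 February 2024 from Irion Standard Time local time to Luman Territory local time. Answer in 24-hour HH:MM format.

22:15

1 March 2024 is a Friday, so Sundays fall on 3, 10, 17, 24, 31; the last is March 31.
1 September 2024 is a Sunday, so Sundays fall on 1, 8, 15, 22, 29; the last is September 29.
7 February 2024 does not fall between 31 March and 29 September, so daylight saving is not in effect and Irion Standard Time is at UTC−07:00.
00:15 Irion Standard Time + 7h = 07:15 UTC.
1 September 2023 is a Friday, so the first Friday is September 1.
1 February 2024 is a Thursday, so the first Sunday is February 4.
At the standard offset (UTC−09:00), 07:15 UTC − 9h = 22:15 Luman Territory standard time (rolling into the previous day, 6 February 2024).
Daylight saving runs 1 September 2023 – 4 February 2024; the standard-time date in Luman Territory, 6 February 2024, is outside that window, so Luman Territory is on standard time at UTC−09:00.
07:15 UTC − 9h = 22:15 Luman Territory (rolling into the previous day, 6 February 2024).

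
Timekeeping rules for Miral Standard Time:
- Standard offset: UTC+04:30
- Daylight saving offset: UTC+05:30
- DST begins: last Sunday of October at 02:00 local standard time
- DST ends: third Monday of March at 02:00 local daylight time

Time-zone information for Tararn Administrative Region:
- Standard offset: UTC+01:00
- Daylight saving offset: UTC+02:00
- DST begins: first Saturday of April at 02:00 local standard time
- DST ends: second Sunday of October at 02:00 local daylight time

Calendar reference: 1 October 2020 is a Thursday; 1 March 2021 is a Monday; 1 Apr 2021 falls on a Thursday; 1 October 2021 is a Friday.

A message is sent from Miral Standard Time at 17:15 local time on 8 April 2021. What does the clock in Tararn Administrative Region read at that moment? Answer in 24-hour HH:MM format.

1 October 2020 is a Thursday, so Sundays fall on 4, 11, 18, 25; the last is October 25.
1 March 2021 is a Monday, so the first Monday is March 1 and the third is March 15.
8 April 2021 does not fall between 25 October 2020 and 15 March 2021, so daylight saving is not in effect and Miral Standard Time is at UTC+04:30.
17:15 Miral Standard Time − 4h30m = 12:45 UTC.
1 April 2021 is a Thursday, so the first Saturday is April 3.
1 October 2021 is a Friday, so the first Sunday is October 3 and the second is October 10.
At the standard offset (UTC+01:00), 12:45 UTC + 1h = 13:45 Tararn Administrative Region standard time.
The standard-time date in Tararn Administrative Region, 8 April 2021, falls between 3 April and 10 October, so daylight saving is in effect and Tararn Administrative Region is at UTC+02:00.
12:45 UTC + 2h = 14:45 Tararn Administrative Region.

14:45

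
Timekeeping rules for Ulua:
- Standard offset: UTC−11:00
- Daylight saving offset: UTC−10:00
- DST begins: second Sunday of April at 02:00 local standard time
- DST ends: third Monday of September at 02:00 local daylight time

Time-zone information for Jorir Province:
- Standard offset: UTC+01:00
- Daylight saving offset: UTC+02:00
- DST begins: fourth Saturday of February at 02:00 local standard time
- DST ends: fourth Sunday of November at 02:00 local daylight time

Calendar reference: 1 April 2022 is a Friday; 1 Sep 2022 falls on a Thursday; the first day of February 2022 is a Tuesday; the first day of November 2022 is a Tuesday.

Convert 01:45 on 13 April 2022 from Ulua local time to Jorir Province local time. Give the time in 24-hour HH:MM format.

13:45

1 April 2022 is a Friday, so the first Sunday is April 3 and the second is April 10.
1 September 2022 is a Thursday, so the first Monday is September 5 and the third is September 19.
Daylight saving runs 10 April – 19 September; 13 April 2022 is inside that window, so Ulua is at UTC−10:00.
01:45 Ulua + 10h = 11:45 UTC.
1 February 2022 is a Tuesday, so the first Saturday is February 5 and the fourth is February 26.
1 November 2022 is a Tuesday, so the first Sunday is November 6 and the fourth is November 27.
At the standard offset (UTC+01:00), 11:45 UTC + 1h = 12:45 Jorir Province standard time.
The standard-time date in Jorir Province, 13 April 2022, lies within the daylight-saving period (26 February – 27 November), so Jorir Province is on daylight time, UTC+02:00.
11:45 UTC + 2h = 13:45 Jorir Province.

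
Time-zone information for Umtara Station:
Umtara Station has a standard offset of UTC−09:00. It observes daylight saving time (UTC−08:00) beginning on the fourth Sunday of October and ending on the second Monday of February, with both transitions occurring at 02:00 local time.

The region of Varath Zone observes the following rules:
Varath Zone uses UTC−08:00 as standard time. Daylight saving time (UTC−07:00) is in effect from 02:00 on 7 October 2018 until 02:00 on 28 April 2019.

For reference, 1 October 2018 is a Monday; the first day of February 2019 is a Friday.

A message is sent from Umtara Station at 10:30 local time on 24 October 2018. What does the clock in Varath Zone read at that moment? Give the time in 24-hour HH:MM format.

12:30

1 October 2018 is a Monday, so the first Sunday is October 7 and the fourth is October 28.
1 February 2019 is a Friday, so the first Monday is February 4 and the second is February 11.
24 October 2018 does not fall between 28 October 2018 and 11 February 2019, so daylight saving is not in effect and Umtara Station is at UTC−09:00.
10:30 Umtara Station + 9h = 19:30 UTC.
At the standard offset (UTC−08:00), 19:30 UTC − 8h = 11:30 Varath Zone standard time.
The standard-time date in Varath Zone, 24 October 2018, falls between 7 October 2018 and 28 April 2019, so daylight saving is in effect and Varath Zone is at UTC−07:00.
19:30 UTC − 7h = 12:30 Varath Zone.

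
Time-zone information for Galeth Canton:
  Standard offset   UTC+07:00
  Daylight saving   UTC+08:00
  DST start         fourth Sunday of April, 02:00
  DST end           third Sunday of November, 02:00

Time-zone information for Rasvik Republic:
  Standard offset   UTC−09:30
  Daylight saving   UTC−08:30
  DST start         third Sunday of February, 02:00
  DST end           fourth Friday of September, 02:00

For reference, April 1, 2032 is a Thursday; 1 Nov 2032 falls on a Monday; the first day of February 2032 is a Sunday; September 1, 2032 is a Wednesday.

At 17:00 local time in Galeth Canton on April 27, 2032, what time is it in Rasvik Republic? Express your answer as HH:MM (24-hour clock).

00:30

1 April 2032 is a Thursday, so the first Sunday is April 4 and the fourth is April 25.
1 November 2032 is a Monday, so the first Sunday is November 7 and the third is November 21.
April 27, 2032 lies within the daylight-saving period (25 April – 21 November), so Galeth Canton is on daylight time, UTC+08:00.
17:00 Galeth Canton − 8h = 09:00 UTC.
1 February 2032 is a Sunday, so the first Sunday is February 1 and the third is February 15.
1 September 2032 is a Wednesday, so the first Friday is September 3 and the fourth is September 24.
At the standard offset (UTC−09:30), 09:00 UTC − 9h30m = 23:30 Rasvik Republic standard time (rolling into the previous day, 26 April 2032).
Daylight saving runs 15 February – 24 September; the standard-time date in Rasvik Republic, April 26, 2032, is inside that window, so Rasvik Republic is at UTC−08:30.
09:00 UTC − 8h30m = 00:30 Rasvik Republic.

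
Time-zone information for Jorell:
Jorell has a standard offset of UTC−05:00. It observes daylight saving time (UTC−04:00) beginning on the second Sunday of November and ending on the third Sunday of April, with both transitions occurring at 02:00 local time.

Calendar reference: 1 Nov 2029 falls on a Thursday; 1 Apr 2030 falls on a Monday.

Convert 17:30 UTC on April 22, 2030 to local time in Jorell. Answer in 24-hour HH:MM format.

1 November 2029 is a Thursday, so the first Sunday is November 4 and the second is November 11.
1 April 2030 is a Monday, so the first Sunday is April 7 and the third is April 21.
At the standard offset (UTC−05:00), 17:30 UTC − 5h = 12:30 Jorell standard time.
Daylight saving runs 11 November 2029 – 21 April 2030; the standard-time date in Jorell, April 22, 2030, is outside that window, so Jorell is on standard time at UTC−05:00.
17:30 UTC − 5h = 12:30 local.

12:30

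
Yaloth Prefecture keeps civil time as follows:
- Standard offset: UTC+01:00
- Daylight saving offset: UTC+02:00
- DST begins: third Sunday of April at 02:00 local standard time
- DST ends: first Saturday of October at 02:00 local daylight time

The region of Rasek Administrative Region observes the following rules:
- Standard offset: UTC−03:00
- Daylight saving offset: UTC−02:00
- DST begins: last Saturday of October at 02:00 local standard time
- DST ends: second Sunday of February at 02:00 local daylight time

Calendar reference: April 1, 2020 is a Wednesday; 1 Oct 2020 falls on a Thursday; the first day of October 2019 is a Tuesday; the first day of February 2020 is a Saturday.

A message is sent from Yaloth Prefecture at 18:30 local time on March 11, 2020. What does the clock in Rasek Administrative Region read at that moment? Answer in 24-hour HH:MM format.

1 April 2020 is a Wednesday, so the first Sunday is April 5 and the third is April 19.
1 October 2020 is a Thursday, so the first Saturday is October 3.
March 11, 2020 does not fall between 19 April and 3 October, so daylight saving is not in effect and Yaloth Prefecture is at UTC+01:00.
18:30 Yaloth Prefecture − 1h = 17:30 UTC.
1 October 2019 is a Tuesday, so Saturdays fall on 5, 12, 19, 26; the last is October 26.
1 February 2020 is a Saturday, so the first Sunday is February 2 and the second is February 9.
At the standard offset (UTC−03:00), 17:30 UTC − 3h = 14:30 Rasek Administrative Region standard time.
The standard-time date in Rasek Administrative Region, March 11, 2020, does not fall between 26 October 2019 and 9 February 2020, so daylight saving is not in effect and Rasek Administrative Region is at UTC−03:00.
17:30 UTC − 3h = 14:30 Rasek Administrative Region.

14:30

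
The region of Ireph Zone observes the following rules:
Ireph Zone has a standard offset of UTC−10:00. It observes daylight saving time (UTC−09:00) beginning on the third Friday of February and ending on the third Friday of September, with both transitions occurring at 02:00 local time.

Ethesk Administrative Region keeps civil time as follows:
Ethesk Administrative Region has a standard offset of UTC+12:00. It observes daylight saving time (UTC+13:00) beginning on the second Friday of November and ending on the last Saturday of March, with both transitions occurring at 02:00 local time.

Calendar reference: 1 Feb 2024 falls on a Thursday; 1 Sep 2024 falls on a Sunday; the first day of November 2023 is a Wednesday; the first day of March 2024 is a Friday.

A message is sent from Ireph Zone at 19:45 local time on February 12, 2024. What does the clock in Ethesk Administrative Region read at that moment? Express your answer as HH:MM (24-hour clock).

18:45

1 February 2024 is a Thursday, so the first Friday is February 2 and the third is February 16.
1 September 2024 is a Sunday, so the first Friday is September 6 and the third is September 20.
February 12, 2024 does not fall between 16 February and 20 September, so daylight saving is not in effect and Ireph Zone is at UTC−10:00.
19:45 Ireph Zone + 10h = 05:45 UTC (rolling into the next day, 13 February 2024).
1 November 2023 is a Wednesday, so the first Friday is November 3 and the second is November 10.
1 March 2024 is a Friday, so Saturdays fall on 2, 9, 16, 23, 30; the last is March 30.
At the standard offset (UTC+12:00), 05:45 UTC + 12h = 17:45 Ethesk Administrative Region standard time.
The standard-time date in Ethesk Administrative Region, February 13, 2024, falls between 10 November 2023 and 30 March 2024, so daylight saving is in effect and Ethesk Administrative Region is at UTC+13:00.
05:45 UTC + 13h = 18:45 Ethesk Administrative Region.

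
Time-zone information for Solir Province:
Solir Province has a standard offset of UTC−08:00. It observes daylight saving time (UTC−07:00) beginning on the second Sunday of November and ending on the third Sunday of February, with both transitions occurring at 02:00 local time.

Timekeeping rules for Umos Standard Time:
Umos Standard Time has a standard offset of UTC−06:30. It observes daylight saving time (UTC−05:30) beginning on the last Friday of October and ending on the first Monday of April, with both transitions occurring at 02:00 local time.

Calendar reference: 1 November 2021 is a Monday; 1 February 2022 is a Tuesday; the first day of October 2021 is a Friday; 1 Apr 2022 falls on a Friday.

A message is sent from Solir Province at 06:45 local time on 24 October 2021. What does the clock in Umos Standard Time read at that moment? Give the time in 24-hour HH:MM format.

1 November 2021 is a Monday, so the first Sunday is November 7 and the second is November 14.
1 February 2022 is a Tuesday, so the first Sunday is February 6 and the third is February 20.
Daylight saving runs 14 November 2021 – 20 February 2022; 24 October 2021 is outside that window, so Solir Province is on standard time at UTC−08:00.
06:45 Solir Province + 8h = 14:45 UTC.
1 October 2021 is a Friday, so Fridays fall on 1, 8, 15, 22, 29; the last is October 29.
1 April 2022 is a Friday, so the first Monday is April 4.
At the standard offset (UTC−06:30), 14:45 UTC − 6h30m = 08:15 Umos Standard Time standard time.
Daylight saving runs 29 October 2021 – 4 April 2022; the standard-time date in Umos Standard Time, 24 October 2021, is outside that window, so Umos Standard Time is on standard time at UTC−06:30.
14:45 UTC − 6h30m = 08:15 Umos Standard Time.

08:15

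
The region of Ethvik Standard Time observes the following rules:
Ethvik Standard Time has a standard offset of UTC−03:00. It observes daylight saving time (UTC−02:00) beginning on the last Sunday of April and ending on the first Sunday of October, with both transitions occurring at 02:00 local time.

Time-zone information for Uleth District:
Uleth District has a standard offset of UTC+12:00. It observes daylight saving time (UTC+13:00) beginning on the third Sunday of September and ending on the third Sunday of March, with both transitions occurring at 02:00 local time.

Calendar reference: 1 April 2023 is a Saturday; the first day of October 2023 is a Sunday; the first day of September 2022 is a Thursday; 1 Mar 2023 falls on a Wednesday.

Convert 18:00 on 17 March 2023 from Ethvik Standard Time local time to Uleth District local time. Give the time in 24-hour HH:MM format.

10:00

1 April 2023 is a Saturday, so Sundays fall on 2, 9, 16, 23, 30; the last is April 30.
1 October 2023 is a Sunday, so the first Sunday is October 1.
17 March 2023 does not fall between 30 April and 1 October, so daylight saving is not in effect and Ethvik Standard Time is at UTC−03:00.
18:00 Ethvik Standard Time + 3h = 21:00 UTC.
1 September 2022 is a Thursday, so the first Sunday is September 4 and the third is September 18.
1 March 2023 is a Wednesday, so the first Sunday is March 5 and the third is March 19.
At the standard offset (UTC+12:00), 21:00 UTC + 12h = 09:00 Uleth District standard time (rolling into the next day, 18 March 2023).
Daylight saving runs 18 September 2022 – 19 March 2023; the standard-time date in Uleth District, 18 March 2023, is inside that window, so Uleth District is at UTC+13:00.
21:00 UTC + 13h = 10:00 Uleth District (rolling into the next day, 18 March 2023).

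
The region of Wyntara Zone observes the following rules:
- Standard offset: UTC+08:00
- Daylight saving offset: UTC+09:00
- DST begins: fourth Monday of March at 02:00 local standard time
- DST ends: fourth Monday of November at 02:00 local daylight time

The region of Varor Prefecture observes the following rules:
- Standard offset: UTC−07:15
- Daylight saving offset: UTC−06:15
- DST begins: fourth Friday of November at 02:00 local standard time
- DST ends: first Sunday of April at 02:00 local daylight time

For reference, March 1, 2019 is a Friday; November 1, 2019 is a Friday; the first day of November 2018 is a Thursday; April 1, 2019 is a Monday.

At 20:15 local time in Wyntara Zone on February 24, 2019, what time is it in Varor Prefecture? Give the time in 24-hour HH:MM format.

06:00

1 March 2019 is a Friday, so the first Monday is March 4 and the fourth is March 25.
1 November 2019 is a Friday, so the first Monday is November 4 and the fourth is November 25.
February 24, 2019 is outside the daylight-saving period (25 March – 25 November), so Wyntara Zone is on standard time, UTC+08:00.
20:15 Wyntara Zone − 8h = 12:15 UTC.
1 November 2018 is a Thursday, so the first Friday is November 2 and the fourth is November 23.
1 April 2019 is a Monday, so the first Sunday is April 7.
At the standard offset (UTC−07:15), 12:15 UTC − 7h15m = 05:00 Varor Prefecture standard time.
The standard-time date in Varor Prefecture, February 24, 2019, falls between 23 November 2018 and 7 April 2019, so daylight saving is in effect and Varor Prefecture is at UTC−06:15.
12:15 UTC − 6h15m = 06:00 Varor Prefecture.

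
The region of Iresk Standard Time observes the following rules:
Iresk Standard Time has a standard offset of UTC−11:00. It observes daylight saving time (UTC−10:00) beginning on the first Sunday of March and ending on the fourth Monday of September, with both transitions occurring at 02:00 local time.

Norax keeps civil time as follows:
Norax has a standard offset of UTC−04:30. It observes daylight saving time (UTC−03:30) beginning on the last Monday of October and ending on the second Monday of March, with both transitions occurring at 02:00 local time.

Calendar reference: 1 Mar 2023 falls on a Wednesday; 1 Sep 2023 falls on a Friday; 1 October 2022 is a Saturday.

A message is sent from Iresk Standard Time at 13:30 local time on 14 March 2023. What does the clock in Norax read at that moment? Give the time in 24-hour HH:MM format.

19:00

1 March 2023 is a Wednesday, so the first Sunday is March 5.
1 September 2023 is a Friday, so the first Monday is September 4 and the fourth is September 25.
Daylight saving runs 5 March – 25 September; 14 March 2023 is inside that window, so Iresk Standard Time is at UTC−10:00.
13:30 Iresk Standard Time + 10h = 23:30 UTC.
1 October 2022 is a Saturday, so Mondays fall on 3, 10, 17, 24, 31; the last is October 31.
1 March 2023 is a Wednesday, so the first Monday is March 6 and the second is March 13.
At the standard offset (UTC−04:30), 23:30 UTC − 4h30m = 19:00 Norax standard time.
The standard-time date in Norax, 14 March 2023, is outside the daylight-saving period (31 October 2022 – 13 March 2023), so Norax is on standard time, UTC−04:30.
23:30 UTC − 4h30m = 19:00 Norax.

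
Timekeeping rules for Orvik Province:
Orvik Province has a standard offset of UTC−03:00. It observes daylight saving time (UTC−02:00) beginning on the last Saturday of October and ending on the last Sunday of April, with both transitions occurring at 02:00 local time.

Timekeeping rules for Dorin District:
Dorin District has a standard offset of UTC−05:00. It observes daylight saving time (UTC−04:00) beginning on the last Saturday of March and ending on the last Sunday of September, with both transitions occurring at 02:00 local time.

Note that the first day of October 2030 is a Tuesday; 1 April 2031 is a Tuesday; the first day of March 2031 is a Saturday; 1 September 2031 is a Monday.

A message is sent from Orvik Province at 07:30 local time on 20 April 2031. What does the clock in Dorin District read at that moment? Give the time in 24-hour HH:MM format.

1 October 2030 is a Tuesday, so Saturdays fall on 5, 12, 19, 26; the last is October 26.
1 April 2031 is a Tuesday, so Sundays fall on 6, 13, 20, 27; the last is April 27.
20 April 2031 falls between 26 October 2030 and 27 April 2031, so daylight saving is in effect and Orvik Province is at UTC−02:00.
07:30 Orvik Province + 2h = 09:30 UTC.
1 March 2031 is a Saturday, so Saturdays fall on 1, 8, 15, 22, 29; the last is March 29.
1 September 2031 is a Monday, so Sundays fall on 7, 14, 21, 28; the last is September 28.
At the standard offset (UTC−05:00), 09:30 UTC − 5h = 04:30 Dorin District standard time.
The standard-time date in Dorin District, 20 April 2031, lies within the daylight-saving period (29 March – 28 September), so Dorin District is on daylight time, UTC−04:00.
09:30 UTC − 4h = 05:30 Dorin District.

05:30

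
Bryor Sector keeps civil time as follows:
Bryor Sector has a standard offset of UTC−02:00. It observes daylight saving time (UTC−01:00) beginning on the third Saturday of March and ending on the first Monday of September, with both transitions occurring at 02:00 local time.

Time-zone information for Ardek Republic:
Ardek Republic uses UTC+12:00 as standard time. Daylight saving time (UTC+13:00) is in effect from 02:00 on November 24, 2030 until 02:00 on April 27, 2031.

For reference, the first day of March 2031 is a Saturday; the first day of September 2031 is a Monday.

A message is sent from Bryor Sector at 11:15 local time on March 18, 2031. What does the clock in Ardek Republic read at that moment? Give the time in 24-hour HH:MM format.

1 March 2031 is a Saturday, so the first Saturday is March 1 and the third is March 15.
1 September 2031 is a Monday, so the first Monday is September 1.
March 18, 2031 falls between 15 March and 1 September, so daylight saving is in effect and Bryor Sector is at UTC−01:00.
11:15 Bryor Sector + 1h = 12:15 UTC.
At the standard offset (UTC+12:00), 12:15 UTC + 12h = 00:15 Ardek Republic standard time (rolling into the next day, 19 March 2031).
Daylight saving runs 24 November 2030 – 27 April 2031; the standard-time date in Ardek Republic, March 19, 2031, is inside that window, so Ardek Republic is at UTC+13:00.
12:15 UTC + 13h = 01:15 Ardek Republic (rolling into the next day, 19 March 2031).

01:15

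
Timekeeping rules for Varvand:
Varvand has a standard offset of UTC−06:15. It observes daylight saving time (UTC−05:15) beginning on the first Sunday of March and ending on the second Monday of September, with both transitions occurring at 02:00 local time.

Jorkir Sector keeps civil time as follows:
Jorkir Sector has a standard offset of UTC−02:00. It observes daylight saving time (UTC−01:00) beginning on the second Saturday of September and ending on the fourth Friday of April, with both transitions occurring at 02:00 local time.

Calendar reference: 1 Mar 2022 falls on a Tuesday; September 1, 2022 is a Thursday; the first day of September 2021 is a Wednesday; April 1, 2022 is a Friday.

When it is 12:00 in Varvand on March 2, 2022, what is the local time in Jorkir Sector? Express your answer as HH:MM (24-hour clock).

17:15

1 March 2022 is a Tuesday, so the first Sunday is March 6.
1 September 2022 is a Thursday, so the first Monday is September 5 and the second is September 12.
March 2, 2022 is outside the daylight-saving period (6 March – 12 September), so Varvand is on standard time, UTC−06:15.
12:00 Varvand + 6h15m = 18:15 UTC.
1 September 2021 is a Wednesday, so the first Saturday is September 4 and the second is September 11.
1 April 2022 is a Friday, so the first Friday is April 1 and the fourth is April 22.
At the standard offset (UTC−02:00), 18:15 UTC − 2h = 16:15 Jorkir Sector standard time.
Daylight saving runs 11 September 2021 – 22 April 2022; the standard-time date in Jorkir Sector, March 2, 2022, is inside that window, so Jorkir Sector is at UTC−01:00.
18:15 UTC − 1h = 17:15 Jorkir Sector.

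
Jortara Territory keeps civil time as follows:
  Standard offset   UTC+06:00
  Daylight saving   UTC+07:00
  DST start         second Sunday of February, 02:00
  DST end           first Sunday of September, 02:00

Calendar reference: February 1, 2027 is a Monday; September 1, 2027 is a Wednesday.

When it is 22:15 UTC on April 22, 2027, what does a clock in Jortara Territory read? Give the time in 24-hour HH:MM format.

05:15

1 February 2027 is a Monday, so the first Sunday is February 7 and the second is February 14.
1 September 2027 is a Wednesday, so the first Sunday is September 5.
At the standard offset (UTC+06:00), 22:15 UTC + 6h = 04:15 Jortara Territory standard time (rolling into the next day, 23 April 2027).
The standard-time date in Jortara Territory, April 23, 2027, falls between 14 February and 5 September, so daylight saving is in effect and Jortara Territory is at UTC+07:00.
22:15 UTC + 7h = 05:15 local (rolling into the next day, 23 April 2027).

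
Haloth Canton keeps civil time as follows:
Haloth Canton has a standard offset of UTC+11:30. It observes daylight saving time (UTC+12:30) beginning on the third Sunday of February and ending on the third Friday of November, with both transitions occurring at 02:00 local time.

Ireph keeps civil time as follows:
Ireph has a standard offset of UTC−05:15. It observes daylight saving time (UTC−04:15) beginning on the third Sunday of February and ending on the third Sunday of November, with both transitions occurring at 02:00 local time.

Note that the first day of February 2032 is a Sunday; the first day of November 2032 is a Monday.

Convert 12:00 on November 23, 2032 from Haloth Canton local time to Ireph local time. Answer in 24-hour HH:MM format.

19:15

1 February 2032 is a Sunday, so the first Sunday is February 1 and the third is February 15.
1 November 2032 is a Monday, so the first Friday is November 5 and the third is November 19.
November 23, 2032 does not fall between 15 February and 19 November, so daylight saving is not in effect and Haloth Canton is at UTC+11:30.
12:00 Haloth Canton − 11h30m = 00:30 UTC.
1 February 2032 is a Sunday, so the first Sunday is February 1 and the third is February 15.
1 November 2032 is a Monday, so the first Sunday is November 7 and the third is November 21.
At the standard offset (UTC−05:15), 00:30 UTC − 5h15m = 19:15 Ireph standard time (rolling into the previous day, 22 November 2032).
Daylight saving runs 15 February – 21 November; the standard-time date in Ireph, November 22, 2032, is outside that window, so Ireph is on standard time at UTC−05:15.
00:30 UTC − 5h15m = 19:15 Ireph (rolling into the previous day, 22 November 2032).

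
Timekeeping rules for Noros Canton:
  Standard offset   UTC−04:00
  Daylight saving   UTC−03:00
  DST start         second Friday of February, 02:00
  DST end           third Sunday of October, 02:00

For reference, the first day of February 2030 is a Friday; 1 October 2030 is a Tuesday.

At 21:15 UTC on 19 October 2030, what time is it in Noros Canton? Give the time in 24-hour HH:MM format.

18:15

1 February 2030 is a Friday, so the first Friday is February 1 and the second is February 8.
1 October 2030 is a Tuesday, so the first Sunday is October 6 and the third is October 20.
At the standard offset (UTC−04:00), 21:15 UTC − 4h = 17:15 Noros Canton standard time.
The standard-time date in Noros Canton, 19 October 2030, falls between 8 February and 20 October, so daylight saving is in effect and Noros Canton is at UTC−03:00.
21:15 UTC − 3h = 18:15 local.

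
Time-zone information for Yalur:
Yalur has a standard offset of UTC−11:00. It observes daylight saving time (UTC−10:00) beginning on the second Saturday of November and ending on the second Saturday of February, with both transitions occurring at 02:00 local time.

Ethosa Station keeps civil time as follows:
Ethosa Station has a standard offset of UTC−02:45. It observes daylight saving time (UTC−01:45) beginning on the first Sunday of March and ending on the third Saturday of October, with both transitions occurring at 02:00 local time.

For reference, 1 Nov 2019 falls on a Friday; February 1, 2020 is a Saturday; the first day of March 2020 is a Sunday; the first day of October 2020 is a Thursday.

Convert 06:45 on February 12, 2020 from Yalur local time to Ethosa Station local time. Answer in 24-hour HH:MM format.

1 November 2019 is a Friday, so the first Saturday is November 2 and the second is November 9.
1 February 2020 is a Saturday, so the first Saturday is February 1 and the second is February 8.
Daylight saving runs 9 November 2019 – 8 February 2020; February 12, 2020 is outside that window, so Yalur is on standard time at UTC−11:00.
06:45 Yalur + 11h = 17:45 UTC.
1 March 2020 is a Sunday, so the first Sunday is March 1.
1 October 2020 is a Thursday, so the first Saturday is October 3 and the third is October 17.
At the standard offset (UTC−02:45), 17:45 UTC − 2h45m = 15:00 Ethosa Station standard time.
Daylight saving runs 1 March – 17 October; the standard-time date in Ethosa Station, February 12, 2020, is outside that window, so Ethosa Station is on standard time at UTC−02:45.
17:45 UTC − 2h45m = 15:00 Ethosa Station.

15:00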